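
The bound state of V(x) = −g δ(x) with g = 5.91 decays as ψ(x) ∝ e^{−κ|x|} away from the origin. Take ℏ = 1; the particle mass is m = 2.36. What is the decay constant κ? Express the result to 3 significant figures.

Integrate −(ℏ²/2m)ψ'' − gδ(x)ψ = Eψ from −ε to +ε: the ψ'' term gives ψ'(0⁺) − ψ'(0⁻) and the δ term gives −(2mg/ℏ²)ψ(0).
With ψ ∝ e^{−κ|x|} this yields −2κ = −2mg/ℏ², so κ = mg/ℏ² = 13.95.

κ = 13.9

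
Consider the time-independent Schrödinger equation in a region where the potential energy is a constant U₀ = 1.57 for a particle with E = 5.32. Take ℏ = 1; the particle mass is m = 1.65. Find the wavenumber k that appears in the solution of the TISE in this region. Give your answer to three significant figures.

With E > U₀ the solution is oscillatory, ψ ∝ e^{±ikx} with k = √(2m(E − U₀))/ℏ.
k = √(2 × 1.65 × 3.75) = 3.518.

k = 3.52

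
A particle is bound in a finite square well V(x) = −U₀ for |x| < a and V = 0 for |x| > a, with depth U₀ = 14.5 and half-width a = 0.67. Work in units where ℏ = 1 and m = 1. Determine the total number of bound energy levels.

Define the well-strength parameter z₀ = (a/ℏ)√(2mU₀) = 0.67 × √(2·1·14.5) = 3.608.
A new bound state (alternating even/odd) appears each time z₀ passes a multiple of π/2, so N = ⌊2z₀/π⌋ + 1 = ⌊2.297⌋ + 1 = 3.

N = 3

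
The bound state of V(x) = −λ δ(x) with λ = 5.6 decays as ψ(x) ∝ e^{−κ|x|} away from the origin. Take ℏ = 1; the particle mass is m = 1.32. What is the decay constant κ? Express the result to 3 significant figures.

κ = 7.39

Integrating the TISE across x = 0 gives the cusp condition ψ'(0⁺) − ψ'(0⁻) = −(2mλ/ℏ²)ψ(0).
With ψ ∝ e^{−κ|x|} this yields −2κ = −2mλ/ℏ², so κ = mλ/ℏ² = 7.392.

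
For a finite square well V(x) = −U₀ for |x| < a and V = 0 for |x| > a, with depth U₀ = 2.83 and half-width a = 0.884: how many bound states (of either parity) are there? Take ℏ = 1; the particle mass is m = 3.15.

N = 3

Define the well-strength parameter z₀ = (a/ℏ)√(2mU₀) = 0.884 × √(2·3.15·2.83) = 3.733.
A new bound state (alternating even/odd) appears each time z₀ passes a multiple of π/2, so N = ⌊2z₀/π⌋ + 1 = ⌊2.376⌋ + 1 = 3.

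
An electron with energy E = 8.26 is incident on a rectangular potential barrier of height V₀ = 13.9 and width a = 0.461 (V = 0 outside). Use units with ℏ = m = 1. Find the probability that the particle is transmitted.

Since E < V₀ the interior solution is evanescent with decay constant κ = √(2m(V₀ − E))/ℏ = 3.359.
κa = 1.548, sinh(κa) = 2.245.
Matching ψ, ψ′ at both faces gives T = [1 + V₀² sinh²(κa) / (4E(V₀ − E))]⁻¹ = 1/6.228 = 0.161.

T = 0.161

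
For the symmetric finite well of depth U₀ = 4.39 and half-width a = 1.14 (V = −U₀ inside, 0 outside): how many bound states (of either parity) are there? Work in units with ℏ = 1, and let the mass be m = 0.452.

N = 2

Define the well-strength parameter z₀ = (a/ℏ)√(2mU₀) = 1.14 × √(2·0.452·4.39) = 2.271.
The even/odd transcendental equations gain one root per π/2 in z₀, giving N = 1 + ⌊2z₀/π⌋ = 1 + ⌊1.446⌋ = 2.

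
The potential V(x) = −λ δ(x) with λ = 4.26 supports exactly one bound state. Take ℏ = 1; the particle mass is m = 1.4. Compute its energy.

The bound state is ψ(x) = √κ e^{−κ|x|}. The derivative jump ψ'(0⁺) − ψ'(0⁻) = −(2mλ/ℏ²)ψ(0) fixes κ = mλ/ℏ² = 5.964.
Then E = −ℏ²κ²/(2m) = −mλ²/(2ℏ²) = -12.70.

E = -12.7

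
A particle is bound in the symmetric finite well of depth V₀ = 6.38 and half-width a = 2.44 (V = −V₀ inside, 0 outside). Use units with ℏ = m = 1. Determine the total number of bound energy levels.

Define the well-strength parameter z₀ = (a/ℏ)√(2mV₀) = 2.44 × √(2·1·6.38) = 8.716.
The even/odd transcendental equations gain one root per π/2 in z₀, giving N = 1 + ⌊2z₀/π⌋ = 1 + ⌊5.549⌋ = 6.

N = 6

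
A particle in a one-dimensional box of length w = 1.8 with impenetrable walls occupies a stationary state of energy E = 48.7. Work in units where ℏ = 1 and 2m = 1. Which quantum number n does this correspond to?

From E_n = n²π²ℏ²/(2mw²) invert to n = √(2mw²E)/(πℏ).
n = (1.8/π) × √(2 × 0.5 × 48.7) = 3.998 → n = 4.

n = 4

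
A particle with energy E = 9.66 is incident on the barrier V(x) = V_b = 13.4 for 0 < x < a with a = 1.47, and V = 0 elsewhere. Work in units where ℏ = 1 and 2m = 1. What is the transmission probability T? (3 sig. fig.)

T = 0.0109

Since E < V_b the interior solution is evanescent with decay constant κ = √(2m(V_b − E))/ℏ = 1.934.
κa = 2.843, sinh(κa) = 8.553.
Matching ψ, ψ′ at both faces gives T = [1 + V_b² sinh²(κa) / (4E(V_b − E))]⁻¹ = 1/91.90 = 0.0109.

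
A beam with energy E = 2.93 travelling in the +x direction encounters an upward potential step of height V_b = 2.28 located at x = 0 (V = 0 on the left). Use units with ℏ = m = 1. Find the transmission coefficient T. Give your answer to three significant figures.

The wavenumbers are k₁ = √(2mE)/ℏ = 2.421 on the left and k₂ = √(2m(E − V_b))/ℏ = 1.140 on the right.
Continuity of ψ and ψ′ at the step yields the reflection amplitude r = (k₁ − k₂)/(k₁ + k₂) = 0.3596; thus R = |r|² = 0.1293, T = 0.8707.

T = 0.871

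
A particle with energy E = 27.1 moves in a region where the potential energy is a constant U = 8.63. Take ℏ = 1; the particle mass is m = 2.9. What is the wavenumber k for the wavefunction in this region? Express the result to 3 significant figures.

k = 10.4

With E > U the solution is oscillatory, ψ ∝ e^{±ikx} with k = √(2m(E − U))/ℏ.
k = √(2 × 2.9 × 18.47) = 10.35.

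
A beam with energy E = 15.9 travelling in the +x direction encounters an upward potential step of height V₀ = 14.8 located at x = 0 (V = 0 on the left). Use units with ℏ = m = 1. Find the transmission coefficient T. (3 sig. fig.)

T = 0.660

On each side the TISE gives plane waves with k = √(2m(E − V))/ℏ: k₁ = √(2·1·15.9) = 5.639, k₂ = √(2·1·1.1) = 1.483.
Matching ψ and ψ′ at x = 0 gives r = (k₁ − k₂)/(k₁ + k₂), so R = r² = 0.3405 and T = 1 − R = 0.6595.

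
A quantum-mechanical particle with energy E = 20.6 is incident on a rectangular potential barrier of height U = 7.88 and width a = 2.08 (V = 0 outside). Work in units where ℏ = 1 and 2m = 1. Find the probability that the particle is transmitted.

T = 0.954

E > U: inside the barrier k₂ = √(2m(E − U))/ℏ = 3.567, k₂a = 7.418.
Matching at both interfaces gives T⁻¹ = 1 + U² sin²(k₂a) / [4E(E − U)] = 1.049, hence T = 0.954.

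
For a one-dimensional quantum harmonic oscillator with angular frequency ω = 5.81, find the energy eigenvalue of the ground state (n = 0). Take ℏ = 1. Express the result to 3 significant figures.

E = 2.91

Using E_n = (n + ½)ℏω: E_0 = 0.5 × 5.81 = 2.905.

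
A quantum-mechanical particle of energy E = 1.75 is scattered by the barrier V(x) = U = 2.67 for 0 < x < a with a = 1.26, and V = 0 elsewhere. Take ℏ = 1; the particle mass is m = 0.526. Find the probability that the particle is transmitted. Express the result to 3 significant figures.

E < U: inside the barrier ψ ∝ e^{±κx} with κ = √(2m(U − E))/ℏ = 0.9838.
κa = 1.240, sinh(κa) = 1.582.
Matching ψ, ψ′ at both faces gives T = [1 + U² sinh²(κa) / (4E(U − E))]⁻¹ = 1/3.772 = 0.265.

T = 0.265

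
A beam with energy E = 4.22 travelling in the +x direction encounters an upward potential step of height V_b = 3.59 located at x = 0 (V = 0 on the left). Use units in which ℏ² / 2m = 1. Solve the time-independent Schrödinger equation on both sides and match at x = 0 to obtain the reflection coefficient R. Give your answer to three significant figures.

R = 0.196

The wavenumbers are k₁ = √(2mE)/ℏ = 2.054 on the left and k₂ = √(2m(E − V_b))/ℏ = 0.7937 on the right.
Matching ψ and ψ′ at x = 0 gives r = (k₁ − k₂)/(k₁ + k₂), so R = r² = 0.1959 and T = 1 − R = 0.8041.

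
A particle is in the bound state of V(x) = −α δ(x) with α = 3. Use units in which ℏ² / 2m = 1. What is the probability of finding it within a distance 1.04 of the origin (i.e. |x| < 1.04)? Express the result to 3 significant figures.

The normalised bound state is ψ = √κ e^{−κ|x|} with κ = mα/ℏ² = 1.500.
P(|x| < d) = ∫_{−d}^{d} κ e^{−2κ|x|} dx = 1 − e^{−2κd} = 1 − e^{−3.120} = 0.9558.

P = 0.956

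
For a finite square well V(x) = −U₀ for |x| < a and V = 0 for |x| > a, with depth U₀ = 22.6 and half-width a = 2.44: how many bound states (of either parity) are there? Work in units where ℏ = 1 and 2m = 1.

The dimensionless depth is z₀ = a√(2mU₀)/ℏ = 2.44 × √(22.60) = 11.60.
The even/odd transcendental equations gain one root per π/2 in z₀, giving N = 1 + ⌊2z₀/π⌋ = 1 + ⌊7.385⌋ = 8.

N = 8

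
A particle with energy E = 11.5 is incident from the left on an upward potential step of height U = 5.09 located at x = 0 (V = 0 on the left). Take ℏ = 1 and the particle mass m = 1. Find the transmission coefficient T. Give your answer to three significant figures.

The wavenumbers are k₁ = √(2mE)/ℏ = 4.796 on the left and k₂ = √(2m(E − U))/ℏ = 3.581 on the right.
Matching ψ and ψ′ at x = 0 gives r = (k₁ − k₂)/(k₁ + k₂), so R = r² = 0.02105 and T = 1 − R = 0.9789.

T = 0.979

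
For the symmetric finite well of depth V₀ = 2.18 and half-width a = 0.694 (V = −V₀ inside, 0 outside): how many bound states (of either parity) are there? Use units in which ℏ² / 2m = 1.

The dimensionless depth is z₀ = a√(2mV₀)/ℏ = 0.694 × √(2.180) = 1.025.
A new bound state (alternating even/odd) appears each time z₀ passes a multiple of π/2, so N = ⌊2z₀/π⌋ + 1 = ⌊0.6523⌋ + 1 = 1.

N = 1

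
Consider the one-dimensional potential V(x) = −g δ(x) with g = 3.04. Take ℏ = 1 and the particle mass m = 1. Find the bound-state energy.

The bound state is ψ(x) = √κ e^{−κ|x|}. The derivative jump ψ'(0⁺) − ψ'(0⁻) = −(2mg/ℏ²)ψ(0) fixes κ = mg/ℏ² = 3.040.
Then E = −ℏ²κ²/(2m) = −mg²/(2ℏ²) = -4.621.

E = -4.62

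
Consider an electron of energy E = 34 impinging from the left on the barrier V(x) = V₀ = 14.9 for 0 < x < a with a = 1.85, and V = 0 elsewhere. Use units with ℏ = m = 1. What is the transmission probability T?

E > V₀: inside the barrier k₂ = √(2m(E − V₀))/ℏ = 6.181, k₂a = 11.43.
T = [1 + V₀² sin²(k₂a) / (4E(E − V₀))]⁻¹ = 1/1.070 = 0.935.

T = 0.935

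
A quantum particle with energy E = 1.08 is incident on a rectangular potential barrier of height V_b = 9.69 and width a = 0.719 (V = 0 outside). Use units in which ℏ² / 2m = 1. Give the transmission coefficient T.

T = 0.0234

E < V_b: inside the barrier ψ ∝ e^{±κx} with κ = √(2m(V_b − E))/ℏ = 2.934.
κa = 2.110, sinh(κa) = 4.062.
Matching ψ, ψ′ at both faces gives T = [1 + V_b² sinh²(κa) / (4E(V_b − E))]⁻¹ = 1/42.66 = 0.0234.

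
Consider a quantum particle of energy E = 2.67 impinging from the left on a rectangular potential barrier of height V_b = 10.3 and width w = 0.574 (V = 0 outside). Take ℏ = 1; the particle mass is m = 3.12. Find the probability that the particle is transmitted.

T = 0.00111

Since E < V_b the interior solution is evanescent with decay constant κ = √(2m(V_b − E))/ℏ = 6.900.
κw = 3.961, sinh(κw) = 26.24.
The exact tunnelling result is T⁻¹ = 1 + V_b² sinh²(κw) / [4E(V_b − E)] = 897.1, so T = 0.00111.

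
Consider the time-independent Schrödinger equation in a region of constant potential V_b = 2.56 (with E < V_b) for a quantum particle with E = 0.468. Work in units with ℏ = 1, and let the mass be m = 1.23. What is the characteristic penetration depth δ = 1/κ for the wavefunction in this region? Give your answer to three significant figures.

δ = 0.441

Since E < V_b the TISE in this region is ψ'' = κ²ψ with κ = √(2m(V_b − E))/ℏ.
κ = √(2 × 1.23 × 2.092) = 2.269. The penetration depth is δ = 1/κ = 0.441.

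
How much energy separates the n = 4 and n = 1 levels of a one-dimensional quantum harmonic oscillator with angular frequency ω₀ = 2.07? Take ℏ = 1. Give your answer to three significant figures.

ΔE = 6.21

E_n = ℏω₀(n + ½), so ΔE = (4 − 1) ℏω₀ = 3 × 2.07 = 6.210.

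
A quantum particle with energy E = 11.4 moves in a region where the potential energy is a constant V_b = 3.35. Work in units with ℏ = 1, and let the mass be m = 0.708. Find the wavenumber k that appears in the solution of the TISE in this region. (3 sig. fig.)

With E > V_b the solution is oscillatory, ψ ∝ e^{±ikx} with k = √(2m(E − V_b))/ℏ.
k = √(2 × 0.708 × 8.05) = 3.376.

k = 3.38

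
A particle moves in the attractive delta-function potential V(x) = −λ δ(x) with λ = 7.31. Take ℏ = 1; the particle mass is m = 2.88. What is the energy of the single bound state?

The bound state is ψ(x) = √κ e^{−κ|x|}. The derivative jump ψ'(0⁺) − ψ'(0⁻) = −(2mλ/ℏ²)ψ(0) fixes κ = mλ/ℏ² = 21.05.
Then E = −ℏ²κ²/(2m) = −mλ²/(2ℏ²) = -76.95.

E = -76.9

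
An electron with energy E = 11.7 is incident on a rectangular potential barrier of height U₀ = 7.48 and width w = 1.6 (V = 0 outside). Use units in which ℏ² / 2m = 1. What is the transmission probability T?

T = 0.994

Above the barrier the interior wavenumber is k₂ = √(2m(E − U₀))/ℏ = 2.054, giving phase k₂w = 3.287.
Matching at both interfaces gives T⁻¹ = 1 + U₀² sin²(k₂w) / [4E(E − U₀)] = 1.006, hence T = 0.994.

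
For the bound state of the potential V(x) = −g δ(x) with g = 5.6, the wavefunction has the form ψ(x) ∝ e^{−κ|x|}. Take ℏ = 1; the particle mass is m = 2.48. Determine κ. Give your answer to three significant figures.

κ = 13.9

Integrating the TISE across x = 0 gives the cusp condition ψ'(0⁺) − ψ'(0⁻) = −(2mg/ℏ²)ψ(0).
With ψ ∝ e^{−κ|x|} this yields −2κ = −2mg/ℏ², so κ = mg/ℏ² = 13.89.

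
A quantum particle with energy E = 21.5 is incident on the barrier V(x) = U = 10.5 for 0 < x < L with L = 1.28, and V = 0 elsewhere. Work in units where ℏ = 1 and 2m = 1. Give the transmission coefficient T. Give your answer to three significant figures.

T = 0.915

Above the barrier the interior wavenumber is k₂ = √(2m(E − U))/ℏ = 3.317, giving phase k₂L = 4.245.
T = [1 + U² sin²(k₂L) / (4E(E − U))]⁻¹ = 1/1.093 = 0.915.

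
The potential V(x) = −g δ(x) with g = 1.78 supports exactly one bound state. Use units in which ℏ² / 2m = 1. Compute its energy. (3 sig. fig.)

E = -0.792

For x ≠ 0 the bound state is ψ ∝ e^{−κ|x|}; integrating the TISE across the delta gives the cusp condition 2κ = 2mg/ℏ², so κ = 0.8900.
Then E = −ℏ²κ²/(2m) = −mg²/(2ℏ²) = -0.7921.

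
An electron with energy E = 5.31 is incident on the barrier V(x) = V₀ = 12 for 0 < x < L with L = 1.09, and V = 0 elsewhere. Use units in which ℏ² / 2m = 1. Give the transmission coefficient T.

Since E < V₀ the interior solution is evanescent with decay constant κ = √(2m(V₀ − E))/ℏ = 2.587.
κL = 2.819, sinh(κL) = 8.353.
Matching ψ, ψ′ at both faces gives T = [1 + V₀² sinh²(κL) / (4E(V₀ − E))]⁻¹ = 1/71.70 = 0.0139.

T = 0.0139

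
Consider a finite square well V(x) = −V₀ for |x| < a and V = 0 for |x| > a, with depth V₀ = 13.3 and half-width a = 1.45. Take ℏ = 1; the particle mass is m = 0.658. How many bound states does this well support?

N = 4

The dimensionless depth is z₀ = a√(2mV₀)/ℏ = 1.45 × √(17.50) = 6.066.
A new bound state (alternating even/odd) appears each time z₀ passes a multiple of π/2, so N = ⌊2z₀/π⌋ + 1 = ⌊3.862⌋ + 1 = 4.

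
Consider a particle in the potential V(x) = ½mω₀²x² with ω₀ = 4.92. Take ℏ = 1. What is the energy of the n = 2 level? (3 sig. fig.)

E = 12.3

Using E_n = (n + ½)ℏω₀: E_2 = 2.5 × 4.92 = 12.30.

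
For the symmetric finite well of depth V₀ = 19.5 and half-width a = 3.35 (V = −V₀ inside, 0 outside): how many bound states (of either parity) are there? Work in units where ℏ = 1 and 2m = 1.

The dimensionless depth is z₀ = a√(2mV₀)/ℏ = 3.35 × √(19.50) = 14.79.
A new bound state (alternating even/odd) appears each time z₀ passes a multiple of π/2, so N = ⌊2z₀/π⌋ + 1 = ⌊9.418⌋ + 1 = 10.

N = 10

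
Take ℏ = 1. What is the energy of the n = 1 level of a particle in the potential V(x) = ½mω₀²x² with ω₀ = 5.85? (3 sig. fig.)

Using E_n = (n + ½)ℏω₀: E_1 = 1.5 × 5.85 = 8.775.

E = 8.78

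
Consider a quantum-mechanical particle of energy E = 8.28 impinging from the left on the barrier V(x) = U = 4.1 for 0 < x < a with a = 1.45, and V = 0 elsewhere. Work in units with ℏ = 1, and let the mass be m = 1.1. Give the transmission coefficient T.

Above the barrier the interior wavenumber is k₂ = √(2m(E − U))/ℏ = 3.032, giving phase k₂a = 4.397.
T = [1 + U² sin²(k₂a) / (4E(E − U))]⁻¹ = 1/1.110 = 0.901.

T = 0.901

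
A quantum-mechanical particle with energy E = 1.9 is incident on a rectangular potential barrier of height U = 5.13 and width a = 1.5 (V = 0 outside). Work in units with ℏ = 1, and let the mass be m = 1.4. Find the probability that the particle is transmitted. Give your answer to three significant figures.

T = 0.000450

Since E < U the interior solution is evanescent with decay constant κ = √(2m(U − E))/ℏ = 3.007.
κa = 4.511, sinh(κa) = 45.50.
The exact tunnelling result is T⁻¹ = 1 + U² sinh²(κa) / [4E(U − E)] = 2220, so T = 0.000450.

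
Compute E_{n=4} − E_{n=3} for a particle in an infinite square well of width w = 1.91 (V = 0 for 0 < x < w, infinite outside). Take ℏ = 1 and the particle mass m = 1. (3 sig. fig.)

E_n = n²π²ℏ²/(2mw²), so ΔE = (4² − 3²) π²ℏ²/(2mw²).
ΔE = 7 × π² / (2 × 1 × 1.91²) = 9.469.

ΔE = 9.47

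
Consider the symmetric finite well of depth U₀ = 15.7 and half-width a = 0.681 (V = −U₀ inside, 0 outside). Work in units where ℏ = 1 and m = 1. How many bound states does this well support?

N = 3

Define the well-strength parameter z₀ = (a/ℏ)√(2mU₀) = 0.681 × √(2·1·15.7) = 3.816.
A new bound state (alternating even/odd) appears each time z₀ passes a multiple of π/2, so N = ⌊2z₀/π⌋ + 1 = ⌊2.429⌋ + 1 = 3.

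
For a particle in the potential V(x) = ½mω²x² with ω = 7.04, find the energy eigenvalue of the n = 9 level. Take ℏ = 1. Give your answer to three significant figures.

The oscillator eigenvalues are E_n = ℏω(n + ½), so E_9 = 7.04 × 9.5 = 66.88.

E = 66.9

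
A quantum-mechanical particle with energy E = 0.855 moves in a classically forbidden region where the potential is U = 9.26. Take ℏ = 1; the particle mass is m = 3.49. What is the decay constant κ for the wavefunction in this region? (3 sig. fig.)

κ = 7.66

Since E < U the TISE in this region is ψ'' = κ²ψ with κ = √(2m(U − E))/ℏ.
κ = √(2 × 3.49 × 8.405) = 7.659.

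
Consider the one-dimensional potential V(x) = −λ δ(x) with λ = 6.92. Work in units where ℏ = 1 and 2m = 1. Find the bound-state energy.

The bound state is ψ(x) = √κ e^{−κ|x|}. The derivative jump ψ'(0⁺) − ψ'(0⁻) = −(2mλ/ℏ²)ψ(0) fixes κ = mλ/ℏ² = 3.460.
Then E = −ℏ²κ²/(2m) = −mλ²/(2ℏ²) = -11.97.

E = -12.0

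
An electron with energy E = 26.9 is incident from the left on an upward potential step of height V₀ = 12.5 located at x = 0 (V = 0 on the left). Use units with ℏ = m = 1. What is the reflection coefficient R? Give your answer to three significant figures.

On each side the TISE gives plane waves with k = √(2m(E − V))/ℏ: k₁ = √(2·1·26.9) = 7.335, k₂ = √(2·1·14.4) = 5.367.
Matching ψ and ψ′ at x = 0 gives r = (k₁ − k₂)/(k₁ + k₂), so R = r² = 0.02401 and T = 1 − R = 0.9760.

R = 0.0240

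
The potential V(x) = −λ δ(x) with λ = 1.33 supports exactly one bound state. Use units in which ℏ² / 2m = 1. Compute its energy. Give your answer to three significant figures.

E = -0.442

The bound state is ψ(x) = √κ e^{−κ|x|}. The derivative jump ψ'(0⁺) − ψ'(0⁻) = −(2mλ/ℏ²)ψ(0) fixes κ = mλ/ℏ² = 0.6650.
Then E = −ℏ²κ²/(2m) = −mλ²/(2ℏ²) = -0.4422.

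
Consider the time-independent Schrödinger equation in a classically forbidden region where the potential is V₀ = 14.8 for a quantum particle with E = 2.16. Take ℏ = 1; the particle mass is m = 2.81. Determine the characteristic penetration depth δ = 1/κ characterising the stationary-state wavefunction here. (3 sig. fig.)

δ = 0.119

Since E < V₀ the TISE in this region is ψ'' = κ²ψ with κ = √(2m(V₀ − E))/ℏ.
κ = √(2 × 2.81 × 12.64) = 8.428. The penetration depth is δ = 1/κ = 0.119.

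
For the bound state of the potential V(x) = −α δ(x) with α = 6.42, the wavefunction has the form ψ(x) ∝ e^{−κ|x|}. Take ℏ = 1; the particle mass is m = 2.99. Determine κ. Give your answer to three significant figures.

Integrating the TISE across x = 0 gives the cusp condition ψ'(0⁺) − ψ'(0⁻) = −(2mα/ℏ²)ψ(0).
With ψ ∝ e^{−κ|x|} this yields −2κ = −2mα/ℏ², so κ = mα/ℏ² = 19.20.

κ = 19.2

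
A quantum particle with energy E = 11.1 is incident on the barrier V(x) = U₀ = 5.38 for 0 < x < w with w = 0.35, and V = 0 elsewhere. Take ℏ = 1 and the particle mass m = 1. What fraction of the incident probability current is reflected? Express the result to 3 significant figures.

E > U₀: inside the barrier k₂ = √(2m(E − U₀))/ℏ = 3.382, k₂w = 1.184.
Matching at both interfaces gives T⁻¹ = 1 + U₀² sin²(k₂w) / [4E(E − U₀)] = 1.098, hence T = 0.911.
R = 1 − T = 0.0890.

R = 0.0890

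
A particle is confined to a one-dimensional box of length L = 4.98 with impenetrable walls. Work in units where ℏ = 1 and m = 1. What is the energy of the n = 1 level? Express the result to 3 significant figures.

Requiring ψ(0) = ψ(L) = 0 quantises k = nπ/L, hence E_n = ℏ²k²/2m = n²π²ℏ²/(2mL²).
E_1 = 1² × π² / (2 × 1 × 4.98²) = 0.1990.

E = 0.199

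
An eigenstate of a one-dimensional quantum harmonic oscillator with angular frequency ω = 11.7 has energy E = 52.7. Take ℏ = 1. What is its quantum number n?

n = 4

Invert E_n = (n + ½)ℏω: n = E/ℏω − ½ = 4.004, so n = 4.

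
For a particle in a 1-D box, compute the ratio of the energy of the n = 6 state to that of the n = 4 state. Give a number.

2.25

Since E_n ∝ n², the ratio is (6/4)² = 2.25.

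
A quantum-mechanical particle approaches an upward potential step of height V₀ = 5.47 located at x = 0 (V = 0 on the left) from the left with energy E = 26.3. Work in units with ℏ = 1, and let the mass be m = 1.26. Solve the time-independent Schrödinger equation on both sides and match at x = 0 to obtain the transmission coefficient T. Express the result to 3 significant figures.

T = 0.997

On each side the TISE gives plane waves with k = √(2m(E − V))/ℏ: k₁ = √(2·1.26·26.3) = 8.141, k₂ = √(2·1.26·20.83) = 7.245.
Continuity of ψ and ψ′ at the step yields the reflection amplitude r = (k₁ − k₂)/(k₁ + k₂) = 0.05823; thus R = |r|² = 0.003390, T = 0.9966.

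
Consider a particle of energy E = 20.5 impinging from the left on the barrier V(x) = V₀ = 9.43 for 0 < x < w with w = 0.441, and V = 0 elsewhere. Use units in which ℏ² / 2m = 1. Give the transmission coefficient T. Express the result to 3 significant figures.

Above the barrier the interior wavenumber is k₂ = √(2m(E − V₀))/ℏ = 3.327, giving phase k₂w = 1.467.
Matching at both interfaces gives T⁻¹ = 1 + V₀² sin²(k₂w) / [4E(E − V₀)] = 1.097, hence T = 0.912.

T = 0.912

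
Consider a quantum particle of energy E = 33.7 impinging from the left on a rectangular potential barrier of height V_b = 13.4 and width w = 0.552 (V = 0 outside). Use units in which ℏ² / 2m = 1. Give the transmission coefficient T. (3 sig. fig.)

Above the barrier the interior wavenumber is k₂ = √(2m(E − V_b))/ℏ = 4.506, giving phase k₂w = 2.487.
T = [1 + V_b² sin²(k₂w) / (4E(E − V_b))]⁻¹ = 1/1.024 = 0.976.

T = 0.976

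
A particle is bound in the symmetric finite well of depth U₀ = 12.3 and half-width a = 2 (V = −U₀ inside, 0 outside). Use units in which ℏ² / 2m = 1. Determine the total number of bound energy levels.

N = 5

Define the well-strength parameter z₀ = (a/ℏ)√(2mU₀) = 2 × √(2·0.5·12.3) = 7.014.
A new bound state (alternating even/odd) appears each time z₀ passes a multiple of π/2, so N = ⌊2z₀/π⌋ + 1 = ⌊4.465⌋ + 1 = 5.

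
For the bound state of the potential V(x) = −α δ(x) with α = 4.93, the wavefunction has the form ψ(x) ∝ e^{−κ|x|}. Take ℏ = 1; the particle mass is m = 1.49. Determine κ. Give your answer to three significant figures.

Integrating the TISE across x = 0 gives the cusp condition ψ'(0⁺) − ψ'(0⁻) = −(2mα/ℏ²)ψ(0).
With ψ ∝ e^{−κ|x|} this yields −2κ = −2mα/ℏ², so κ = mα/ℏ² = 7.346.

κ = 7.35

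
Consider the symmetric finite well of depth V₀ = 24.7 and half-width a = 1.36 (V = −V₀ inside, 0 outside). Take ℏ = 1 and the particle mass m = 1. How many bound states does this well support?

N = 7

Define the well-strength parameter z₀ = (a/ℏ)√(2mV₀) = 1.36 × √(2·1·24.7) = 9.559.
A new bound state (alternating even/odd) appears each time z₀ passes a multiple of π/2, so N = ⌊2z₀/π⌋ + 1 = ⌊6.085⌋ + 1 = 7.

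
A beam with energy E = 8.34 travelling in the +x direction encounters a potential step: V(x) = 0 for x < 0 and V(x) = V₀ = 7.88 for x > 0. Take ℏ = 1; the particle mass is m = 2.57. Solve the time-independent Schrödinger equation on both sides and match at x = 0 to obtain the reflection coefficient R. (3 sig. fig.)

R = 0.384

On each side the TISE gives plane waves with k = √(2m(E − V))/ℏ: k₁ = √(2·2.57·8.34) = 6.547, k₂ = √(2·2.57·0.46) = 1.538.
Matching ψ and ψ′ at x = 0 gives r = (k₁ − k₂)/(k₁ + k₂), so R = r² = 0.3839 and T = 1 − R = 0.6161.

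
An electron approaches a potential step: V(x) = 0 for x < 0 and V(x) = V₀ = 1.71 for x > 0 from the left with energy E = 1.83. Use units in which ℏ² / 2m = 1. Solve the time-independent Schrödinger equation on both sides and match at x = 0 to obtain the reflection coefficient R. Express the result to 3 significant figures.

R = 0.351

On each side the TISE gives plane waves with k = √(2m(E − V))/ℏ: k₁ = √(2·½·1.83) = 1.353, k₂ = √(2·½·0.12) = 0.3464.
Matching ψ and ψ′ at x = 0 gives r = (k₁ − k₂)/(k₁ + k₂), so R = r² = 0.3508 and T = 1 − R = 0.6492.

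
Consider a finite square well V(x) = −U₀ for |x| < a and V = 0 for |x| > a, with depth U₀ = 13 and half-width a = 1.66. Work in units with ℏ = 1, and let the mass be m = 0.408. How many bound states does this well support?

Define the well-strength parameter z₀ = (a/ℏ)√(2mU₀) = 1.66 × √(2·0.408·13) = 5.407.
A new bound state (alternating even/odd) appears each time z₀ passes a multiple of π/2, so N = ⌊2z₀/π⌋ + 1 = ⌊3.442⌋ + 1 = 4.

N = 4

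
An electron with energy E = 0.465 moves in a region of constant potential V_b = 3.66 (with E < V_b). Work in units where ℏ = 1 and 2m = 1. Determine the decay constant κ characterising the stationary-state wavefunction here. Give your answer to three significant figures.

κ = 1.79

Since E < V_b the TISE in this region is ψ'' = κ²ψ with κ = √(2m(V_b − E))/ℏ.
κ = √(2 × 0.5 × 3.195) = 1.787.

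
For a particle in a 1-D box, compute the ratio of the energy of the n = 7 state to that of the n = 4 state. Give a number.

E_n = n²π²ℏ²/(2mL²) so the ratio is n₂²/n₁² = 49/16 = 3.0625.

3.0625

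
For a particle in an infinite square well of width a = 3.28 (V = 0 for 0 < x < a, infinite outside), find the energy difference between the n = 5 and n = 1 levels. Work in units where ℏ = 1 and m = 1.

E_n = n²π²ℏ²/(2ma²), so ΔE = (5² − 1²) π²ℏ²/(2ma²).
ΔE = 24 × π² / (2 × 1 × 3.28²) = 11.01.

ΔE = 11.0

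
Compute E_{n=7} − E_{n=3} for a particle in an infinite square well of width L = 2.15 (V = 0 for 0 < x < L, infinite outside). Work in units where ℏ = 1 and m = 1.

ΔE = 42.7

E_n = n²π²ℏ²/(2mL²), so ΔE = (7² − 3²) π²ℏ²/(2mL²).
ΔE = 40 × π² / (2 × 1 × 2.15²) = 42.70.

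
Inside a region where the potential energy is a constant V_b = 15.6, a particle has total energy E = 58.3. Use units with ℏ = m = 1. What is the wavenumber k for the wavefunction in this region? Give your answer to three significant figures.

k = 9.24

With E > V_b the solution is oscillatory, ψ ∝ e^{±ikx} with k = √(2m(E − V_b))/ℏ.
k = √(2 × 1 × 42.7) = 9.241.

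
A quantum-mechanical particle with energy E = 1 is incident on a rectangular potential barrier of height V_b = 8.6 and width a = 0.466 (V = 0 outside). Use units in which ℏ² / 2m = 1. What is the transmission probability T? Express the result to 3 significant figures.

T = 0.129

E < V_b: inside the barrier ψ ∝ e^{±κx} with κ = √(2m(V_b − E))/ℏ = 2.757.
κa = 1.285, sinh(κa) = 1.668.
The exact tunnelling result is T⁻¹ = 1 + V_b² sinh²(κa) / [4E(V_b − E)] = 7.772, so T = 0.129.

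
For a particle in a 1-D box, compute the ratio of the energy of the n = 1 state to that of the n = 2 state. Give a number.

0.25

Since E_n ∝ n², the ratio is (1/2)² = 0.25.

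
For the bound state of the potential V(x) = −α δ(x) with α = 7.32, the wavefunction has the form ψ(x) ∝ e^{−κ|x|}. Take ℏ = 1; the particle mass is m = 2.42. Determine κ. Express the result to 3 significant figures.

Integrate −(ℏ²/2m)ψ'' − αδ(x)ψ = Eψ from −ε to +ε: the ψ'' term gives ψ'(0⁺) − ψ'(0⁻) and the δ term gives −(2mα/ℏ²)ψ(0).
With ψ ∝ e^{−κ|x|} this yields −2κ = −2mα/ℏ², so κ = mα/ℏ² = 17.71.

κ = 17.7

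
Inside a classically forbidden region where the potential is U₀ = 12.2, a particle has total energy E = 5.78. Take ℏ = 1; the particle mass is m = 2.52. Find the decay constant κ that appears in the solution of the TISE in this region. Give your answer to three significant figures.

κ = 5.69

Since E < U₀ the TISE in this region is ψ'' = κ²ψ with κ = √(2m(U₀ − E))/ℏ.
κ = √(2 × 2.52 × 6.42) = 5.688.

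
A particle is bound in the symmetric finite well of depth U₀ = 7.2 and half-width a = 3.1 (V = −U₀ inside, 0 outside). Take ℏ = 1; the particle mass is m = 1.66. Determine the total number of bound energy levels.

N = 10

The dimensionless depth is z₀ = a√(2mU₀)/ℏ = 3.1 × √(23.90) = 15.16.
A new bound state (alternating even/odd) appears each time z₀ passes a multiple of π/2, so N = ⌊2z₀/π⌋ + 1 = ⌊9.649⌋ + 1 = 10.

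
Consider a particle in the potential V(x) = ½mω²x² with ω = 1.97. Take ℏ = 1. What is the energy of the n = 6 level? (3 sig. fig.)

The oscillator eigenvalues are E_n = ℏω(n + ½), so E_6 = 1.97 × 6.5 = 12.81.

E = 12.8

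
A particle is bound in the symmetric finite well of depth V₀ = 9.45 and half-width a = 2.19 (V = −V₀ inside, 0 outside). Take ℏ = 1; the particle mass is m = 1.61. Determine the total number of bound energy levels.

The dimensionless depth is z₀ = a√(2mV₀)/ℏ = 2.19 × √(30.43) = 12.08.
The even/odd transcendental equations gain one root per π/2 in z₀, giving N = 1 + ⌊2z₀/π⌋ = 1 + ⌊7.691⌋ = 8.

N = 8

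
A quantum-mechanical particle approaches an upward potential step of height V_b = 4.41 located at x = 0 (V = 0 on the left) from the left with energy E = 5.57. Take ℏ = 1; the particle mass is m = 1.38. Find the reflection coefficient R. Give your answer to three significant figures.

The wavenumbers are k₁ = √(2mE)/ℏ = 3.921 on the left and k₂ = √(2m(E − V_b))/ℏ = 1.789 on the right.
Continuity of ψ and ψ′ at the step yields the reflection amplitude r = (k₁ − k₂)/(k₁ + k₂) = 0.3733; thus R = |r|² = 0.1393, T = 0.8607.

R = 0.139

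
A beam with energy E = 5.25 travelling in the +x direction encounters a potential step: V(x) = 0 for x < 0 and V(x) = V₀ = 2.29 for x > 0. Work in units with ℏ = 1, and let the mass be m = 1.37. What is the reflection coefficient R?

R = 0.0202

On each side the TISE gives plane waves with k = √(2m(E − V))/ℏ: k₁ = √(2·1.37·5.25) = 3.793, k₂ = √(2·1.37·2.96) = 2.848.
Matching ψ and ψ′ at x = 0 gives r = (k₁ − k₂)/(k₁ + k₂), so R = r² = 0.02025 and T = 1 − R = 0.9798.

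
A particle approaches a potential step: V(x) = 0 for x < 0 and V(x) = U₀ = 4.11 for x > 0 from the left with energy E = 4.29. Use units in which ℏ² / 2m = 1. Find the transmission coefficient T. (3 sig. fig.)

On each side the TISE gives plane waves with k = √(2m(E − V))/ℏ: k₁ = √(2·½·4.29) = 2.071, k₂ = √(2·½·0.18) = 0.4243.
Continuity of ψ and ψ′ at the step yields the reflection amplitude r = (k₁ − k₂)/(k₁ + k₂) = 0.6600; thus R = |r|² = 0.4356, T = 0.5644.

T = 0.564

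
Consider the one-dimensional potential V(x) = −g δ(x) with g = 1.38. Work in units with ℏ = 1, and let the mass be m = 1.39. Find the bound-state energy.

For x ≠ 0 the bound state is ψ ∝ e^{−κ|x|}; integrating the TISE across the delta gives the cusp condition 2κ = 2mg/ℏ², so κ = 1.918.
Then E = −ℏ²κ²/(2m) = −mg²/(2ℏ²) = -1.324.

E = -1.32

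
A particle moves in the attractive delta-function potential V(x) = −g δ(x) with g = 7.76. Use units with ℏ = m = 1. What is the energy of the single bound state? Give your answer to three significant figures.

For x ≠ 0 the bound state is ψ ∝ e^{−κ|x|}; integrating the TISE across the delta gives the cusp condition 2κ = 2mg/ℏ², so κ = 7.760.
Then E = −ℏ²κ²/(2m) = −mg²/(2ℏ²) = -30.11.

E = -30.1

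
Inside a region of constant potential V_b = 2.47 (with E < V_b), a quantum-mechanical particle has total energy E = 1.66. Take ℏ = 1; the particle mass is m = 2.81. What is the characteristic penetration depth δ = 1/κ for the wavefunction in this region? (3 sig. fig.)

Since E < V_b the TISE in this region is ψ'' = κ²ψ with κ = √(2m(V_b − E))/ℏ.
κ = √(2 × 2.81 × 0.81) = 2.134. The penetration depth is δ = 1/κ = 0.469.

δ = 0.469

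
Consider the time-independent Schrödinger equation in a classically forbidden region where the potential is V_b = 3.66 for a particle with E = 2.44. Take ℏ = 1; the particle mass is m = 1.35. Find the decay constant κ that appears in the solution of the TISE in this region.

Since E < V_b the TISE in this region is ψ'' = κ²ψ with κ = √(2m(V_b − E))/ℏ.
κ = √(2 × 1.35 × 1.22) = 1.815.

κ = 1.81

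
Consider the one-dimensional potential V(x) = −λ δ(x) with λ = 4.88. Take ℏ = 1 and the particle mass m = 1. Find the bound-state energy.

The bound state is ψ(x) = √κ e^{−κ|x|}. The derivative jump ψ'(0⁺) − ψ'(0⁻) = −(2mλ/ℏ²)ψ(0) fixes κ = mλ/ℏ² = 4.880.
Then E = −ℏ²κ²/(2m) = −mλ²/(2ℏ²) = -11.91.

E = -11.9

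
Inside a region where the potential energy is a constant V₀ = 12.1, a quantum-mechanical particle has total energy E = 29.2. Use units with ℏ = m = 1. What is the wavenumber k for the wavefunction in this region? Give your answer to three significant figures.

k = 5.85

With E > V₀ the solution is oscillatory, ψ ∝ e^{±ikx} with k = √(2m(E − V₀))/ℏ.
k = √(2 × 1 × 17.1) = 5.848.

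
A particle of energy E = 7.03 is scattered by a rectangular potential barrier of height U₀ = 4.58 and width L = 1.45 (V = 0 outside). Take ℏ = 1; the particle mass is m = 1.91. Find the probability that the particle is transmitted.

Above the barrier the interior wavenumber is k₂ = √(2m(E − U₀))/ℏ = 3.059, giving phase k₂L = 4.436.
Matching at both interfaces gives T⁻¹ = 1 + U₀² sin²(k₂L) / [4E(E − U₀)] = 1.282, hence T = 0.780.

T = 0.780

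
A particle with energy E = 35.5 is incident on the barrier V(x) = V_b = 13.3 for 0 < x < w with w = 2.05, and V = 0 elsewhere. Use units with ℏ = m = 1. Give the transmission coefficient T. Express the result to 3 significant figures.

T = 0.958

E > V_b: inside the barrier k₂ = √(2m(E − V_b))/ℏ = 6.663, k₂w = 13.66.
T = [1 + V_b² sin²(k₂w) / (4E(E − V_b))]⁻¹ = 1/1.044 = 0.958.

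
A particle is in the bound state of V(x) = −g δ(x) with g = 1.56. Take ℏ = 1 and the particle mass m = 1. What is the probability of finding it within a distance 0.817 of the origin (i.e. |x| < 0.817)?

P = 0.922

The normalised bound state is ψ = √κ e^{−κ|x|} with κ = mg/ℏ² = 1.560.
P(|x| < d) = ∫_{−d}^{d} κ e^{−2κ|x|} dx = 1 − e^{−2κd} = 1 − e^{−2.549} = 0.9218.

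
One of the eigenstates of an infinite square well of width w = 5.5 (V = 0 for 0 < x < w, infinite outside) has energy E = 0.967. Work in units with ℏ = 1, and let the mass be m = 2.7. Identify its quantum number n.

From E_n = n²π²ℏ²/(2mw²) invert to n = √(2mw²E)/(πℏ).
n = (5.5/π) × √(2 × 2.7 × 0.967) = 4.001 → n = 4.

n = 4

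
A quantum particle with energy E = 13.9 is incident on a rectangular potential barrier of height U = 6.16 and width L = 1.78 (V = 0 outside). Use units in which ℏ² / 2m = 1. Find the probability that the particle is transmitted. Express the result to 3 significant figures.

E > U: inside the barrier k₂ = √(2m(E − U))/ℏ = 2.782, k₂L = 4.952.
T = [1 + U² sin²(k₂L) / (4E(E − U))]⁻¹ = 1/1.083 = 0.923.

T = 0.923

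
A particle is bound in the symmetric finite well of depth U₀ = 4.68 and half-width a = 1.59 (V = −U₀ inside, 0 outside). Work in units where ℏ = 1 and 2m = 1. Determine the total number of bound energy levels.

Define the well-strength parameter z₀ = (a/ℏ)√(2mU₀) = 1.59 × √(2·0.5·4.68) = 3.440.
A new bound state (alternating even/odd) appears each time z₀ passes a multiple of π/2, so N = ⌊2z₀/π⌋ + 1 = ⌊2.190⌋ + 1 = 3.

N = 3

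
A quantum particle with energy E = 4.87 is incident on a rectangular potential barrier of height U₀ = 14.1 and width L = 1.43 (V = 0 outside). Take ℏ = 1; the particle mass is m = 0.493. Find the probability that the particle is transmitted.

E < U₀: inside the barrier ψ ∝ e^{±κx} with κ = √(2m(U₀ − E))/ℏ = 3.017.
κL = 4.314, sinh(κL) = 37.36.
The exact tunnelling result is T⁻¹ = 1 + U₀² sinh²(κL) / [4E(U₀ − E)] = 1544, so T = 0.000647.

T = 0.000647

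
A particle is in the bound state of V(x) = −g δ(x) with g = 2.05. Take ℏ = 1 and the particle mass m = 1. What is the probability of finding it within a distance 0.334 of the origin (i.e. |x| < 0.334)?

P = 0.746

The normalised bound state is ψ = √κ e^{−κ|x|} with κ = mg/ℏ² = 2.050.
P(|x| < d) = ∫_{−d}^{d} κ e^{−2κ|x|} dx = 1 − e^{−2κd} = 1 − e^{−1.369} = 0.7457.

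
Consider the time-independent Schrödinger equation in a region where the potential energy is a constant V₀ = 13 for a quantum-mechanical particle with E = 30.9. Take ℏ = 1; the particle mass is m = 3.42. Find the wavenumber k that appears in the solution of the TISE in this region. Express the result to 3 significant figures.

k = 11.1

With E > V₀ the solution is oscillatory, ψ ∝ e^{±ikx} with k = √(2m(E − V₀))/ℏ.
k = √(2 × 3.42 × 17.9) = 11.07.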